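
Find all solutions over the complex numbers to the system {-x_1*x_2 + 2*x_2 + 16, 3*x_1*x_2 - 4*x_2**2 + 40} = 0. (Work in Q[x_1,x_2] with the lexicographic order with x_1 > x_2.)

{(-2, -4), (54/11, 11/2)}

Compute a lex Gröbner basis by Buchberger's algorithm.
f_1 = -x_1*x_2 + 2*x_2 + 16, LT = x_1*x_2.
f_2 = 3*x_1*x_2 - 4*x_2**2 + 40, LT = x_1*x_2.

S(f_1,f_2): lcm = x_1*x_2. S = 4/3*x_2**2 - 2*x_2 - 88/3.
  reduce S modulo (f_1, f_2):
  remainder 4/3*x_2**2 - 2*x_2 - 88/3 ≠ 0; add h_3 = 4/3*x_2**2 - 2*x_2 - 88/3 to the basis.

S(f_1,h_3): lcm = x_1*x_2**2. S = 3/2*x_1*x_2 + 22*x_1 - 2*x_2**2 - 16*x_2.
  reduce S modulo (f_1, f_2, h_3):
  remainder 22*x_1 - 16*x_2 - 20 ≠ 0; add h_4 = 22*x_1 - 16*x_2 - 20 to the basis.

The other S-polynomials (S(f_2,h_3), S(f_1,h_4), S(f_2,h_4), S(h_3,h_4)) all reduce to 0 modulo the current basis, so we have a Gröbner basis.
Inter-reduce: drop elements whose leading term is divisible by another's, tail-reduce, and make monic.
Reduced Gröbner basis: {x_1 - 8/11*x_2 - 10/11, x_2**2 - 3/2*x_2 - 22}.

The lex basis is triangular: the last element involves only x_2. Solving x_2**2 - 3/2*x_2 - 22 = 0 gives x_2 ∈ {-4, 11/2}; substituting each value into the earlier elements determines the remaining variables.
  x_2 = -4: the earlier basis element becomes x_1 + 2 = 0, giving x_1 = -2 — point (-2, -4).
  x_2 = 11/2: the earlier basis element becomes x_1 - 54/11 = 0, giving x_1 = 54/11 — point (54/11, 11/2).
A lex Gröbner basis triangularizes the system, enabling back-substitution.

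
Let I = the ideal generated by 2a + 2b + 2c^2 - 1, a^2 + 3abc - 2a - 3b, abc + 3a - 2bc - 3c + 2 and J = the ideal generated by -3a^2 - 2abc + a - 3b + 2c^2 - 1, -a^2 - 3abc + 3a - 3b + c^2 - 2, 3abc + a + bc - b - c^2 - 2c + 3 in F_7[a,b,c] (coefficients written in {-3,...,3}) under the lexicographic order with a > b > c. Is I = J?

For a fixed monomial order, each ideal has a unique reduced Gröbner basis; comparing bases decides equality.
Buchberger on the first generating set:
f_1 = 2a + 2b + 2c^2 - 1, LT = a.
f_2 = a^2 + 3abc - 2a - 3b, LT = a^2.
f_3 = abc + 3a - 2bc - 3c + 2, LT = abc.

S(f_1,f_2): lcm = a^2. S = -3abc + ab + ac^2 - 2a + 3b.
  reduce S modulo (f_1, f_2, f_3):
  remainder 3b^2c - b^2 + 3bc^3 - 2bc^2 + 2bc + 2b - c^4 - c^2 - 1 ≠ 0; add g_4 = 3b^2c - b^2 + 3bc^3 - 2bc^2 + 2bc + 2b - c^4 - c^2 - 1 to the basis.

S(f_1,f_3): lcm = abc. S = -3a + b^2c + bc^3 - 2bc + 3c - 2.
  reduce S modulo (f_1, f_2, f_3, g_4):
  remainder -2b^2 + 3bc^2 + 2bc - 2c^4 + c^2 + 3c - 2 ≠ 0; add g_5 = -2b^2 + 3bc^2 + 2bc - 2c^4 + c^2 + 3c - 2 to the basis.

S(f_2,f_3): lcm = a^2bc. S = -3a^2 + 3ab^2c^2 + 3ac - 2a - 3b^2c.
  reduce S modulo (f_1, f_2, f_3, g_4, g_5):
  remainder 2bc^4 + bc^3 + bc^2 - 2b + 2c^6 + 3c^5 - c^4 + c ≠ 0; add g_6 = 2bc^4 + bc^3 + bc^2 - 2b + 2c^6 + 3c^5 - c^4 + c to the basis.

S(f_3,g_5): lcm = ab^2c. S = -2abc^3 + abc^2 + 3ab - ac^5 - 3ac^3 - 2ac^2 - ac - 2b^2c - 3bc + 2b.
  reduce S modulo (f_1, f_2, f_3, g_4, g_5, g_6):
  remainder bc^3 + bc^2 - bc + 3b - c^6 - 3c^5 - 3c^4 - c^3 - 3c^2 - c + 3 ≠ 0; add g_7 = bc^3 + bc^2 - bc + 3b - c^6 - 3c^5 - 3c^4 - c^3 - 3c^2 - c + 3 to the basis.

S(g_4,g_5): lcm = b^2c. S = 2b^2 - bc^3 - 2bc^2 + 3bc + 3b - c^5 + 2c^4 - 3c^3 - c + 2.
  reduce S modulo (f_1, f_2, f_3, g_4, g_5, g_6, g_7):
  remainder 2bc^2 - 3bc - b - c^6 + 3c^5 - 3c^4 + 3c^3 - 2c^2 + c + 3 ≠ 0; add g_8 = 2bc^2 - 3bc - b - c^6 + 3c^5 - 3c^4 + 3c^3 - 2c^2 + c + 3 to the basis.

S(f_3,g_6): lcm = abc^4. S = 3abc^3 + 3abc^2 + ab - ac^6 + 2ac^5 - 3ac^4 + 3ac^3 + 3ac - 2bc^4 - 3c^4 + 2c^3.
  reduce S modulo (f_1, f_2, f_3, g_4, g_5, g_6, g_7, g_8):
  remainder -3bc + 2b - c^7 - c^6 - 2c^4 - 3c^3 + 2c^2 - 3c - 2 ≠ 0; add g_9 = -3bc + 2b - c^7 - c^6 - 2c^4 - 3c^3 + 2c^2 - 3c - 2 to the basis.

S(g_4,g_7): lcm = b^2c^3. S = b^2c^2 + b^2c - 3b^2 + bc^6 - 3bc^5 - 3bc^3 - bc^2 + bc - 3b + 2c^6 + 2c^4 + 2c^2.
  reduce S modulo (f_1, f_2, f_3, g_4, g_5, g_6, g_7, g_8, g_9):
  remainder -2b - c^8 + c^7 - 3c^6 - c^5 + 2c^3 - 3c^2 + 2c - 2 ≠ 0; add g_10 = -2b - c^8 + c^7 - 3c^6 - c^5 + 2c^3 - 3c^2 + 2c - 2 to the basis.

S(g_4,g_9): lcm = b^2c. S = -2b^2 + 2bc^7 + 2bc^6 - 3bc^4 + 2bc + 2c^4 + 2c^2 + 2.
  reduce S modulo (f_1, f_2, f_3, g_4, g_5, g_6, g_7, g_8, g_9, g_10):
  remainder -2c^9 + c^8 + c^7 + c^6 - c^5 + 2c^4 + 3c^2 + 2c + 3 ≠ 0; add g_11 = -2c^9 + c^8 + c^7 + c^6 - c^5 + 2c^4 + 3c^2 + 2c + 3 to the basis.

The other S-polynomials (S(f_1,g_4), S(f_2,g_4), S(f_3,g_4), S(f_1,g_5), S(f_2,g_5), S(f_1,g_6), S(f_2,g_6), S(g_4,g_6), S(g_5,g_6), S(f_1,g_7), S(f_2,g_7), S(f_3,g_7), S(g_5,g_7), S(g_6,g_7), S(f_1,g_8), S(f_2,g_8), S(f_3,g_8), S(g_4,g_8), S(g_5,g_8), S(g_6,g_8), S(g_7,g_8), S(f_1,g_9), S(f_2,g_9), S(f_3,g_9), S(g_5,g_9), S(g_6,g_9), S(g_7,g_9), S(g_8,g_9), S(f_1,g_10), S(f_2,g_10), S(f_3,g_10), S(g_4,g_10), S(g_5,g_10), S(g_6,g_10), S(g_7,g_10), S(g_8,g_10), S(g_9,g_10), S(f_1,g_11), S(f_2,g_11), S(f_3,g_11), S(g_4,g_11), S(g_5,g_11), S(g_6,g_11), S(g_7,g_11), S(g_8,g_11), S(g_9,g_11), S(g_10,g_11)) all reduce to 0 modulo the current basis, so we have a Gröbner basis.
Inter-reduce: drop elements whose leading term is divisible by another's, tail-reduce, and make monic.
Reduced Gröbner basis: {a + 3c^8 - 3c^7 + 2c^6 + 3c^5 + c^3 + 3c^2 + c + 2, b - 3c^8 + 3c^7 - 2c^6 - 3c^5 - c^3 - 2c^2 - c + 1, c^9 + 3c^8 + 3c^7 + 3c^6 - 3c^5 - c^4 + 2c^2 - c + 2}.

Buchberger on the second generating set:
h_1 = -3a^2 - 2abc + a - 3b + 2c^2 - 1, LT = a^2.
h_2 = -a^2 - 3abc + 3a - 3b + c^2 - 2, LT = a^2.
h_3 = 3abc + a + bc - b - c^2 - 2c + 3, LT = abc.

S(h_1,h_2): lcm = a^2. S = -2a - 2b - 2c^2 + 3.
  reduce S modulo (h_1, h_2, h_3):
  remainder -2a - 2b - 2c^2 + 3 ≠ 0; add k_4 = -2a - 2b - 2c^2 + 3 to the basis.

S(h_1,h_3): lcm = a^2bc. S = 2a^2 + 3ab^2c^2 - 3abc - 2ab - 2ac^2 + 3ac - a + b^2c - 3bc^3 - 2bc.
  reduce S modulo (h_1, h_2, h_3, k_4):
  remainder -b^2c^2 + 2b^2c + 2b^2 - 2bc^3 - bc^2 - 2b + 2c^4 - 3c^3 - c^2 - c + 1 ≠ 0; add k_5 = -b^2c^2 + 2b^2c + 2b^2 - 2bc^3 - bc^2 - 2b + 2c^4 - 3c^3 - c^2 - c + 1 to the basis.

S(h_2,h_3): lcm = a^2bc. S = 2a^2 + 3ab^2c^2 - abc - 2ab - 2ac^2 + 3ac - a + 3b^2c - bc^3 + 2bc.
  reduce S modulo (h_1, h_2, h_3, k_4, k_5):
  remainder 2b^2c + 2bc^3 + bc - b - c^2 - c - 3 ≠ 0; add k_6 = 2b^2c + 2bc^3 + bc - b - c^2 - c - 3 to the basis.

S(h_1,k_4): lcm = a^2. S = 3abc - ab - ac^2 + b - 3c^2 - 2.
  reduce S modulo (h_1, h_2, h_3, k_4, k_5, k_6):
  remainder b^2 + 2bc^2 - bc - 2b + c^4 + c^2 + 2c - 3 ≠ 0; add k_7 = b^2 + 2bc^2 - bc - 2b + c^4 + c^2 + 2c - 3 to the basis.

S(h_3,k_5): lcm = ab^2c^2. S = 2ab^2c + 2ab^2 - 2abc^3 - abc^2 - 2abc - 2ab + 2ac^4 - 3ac^3 - ac^2 - ac + a - 2b^2c^2 + 2b^2c + 2bc^3 - 3bc^2 + bc.
  reduce S modulo (h_1, h_2, h_3, k_4, k_5, k_6, k_7):
  remainder -3bc^3 + 3bc - 3b - 2c^6 + 3c^5 - 2c^4 - 2c^3 - 3c^2 + 3c ≠ 0; add k_8 = -3bc^3 + 3bc - 3b - 2c^6 + 3c^5 - 2c^4 - 2c^3 - 3c^2 + 3c to the basis.

S(k_5,k_6): lcm = b^2c^2. S = -2b^2c - 2b^2 - bc^4 + 2bc^3 - 3bc^2 - 3bc + 2b - 2c^4 - 2c^2 - c - 1.
  reduce S modulo (h_1, h_2, h_3, k_4, k_5, k_6, k_7, k_8):
  remainder bc + 3c^7 + c^6 - 2c^4 + 3c^3 + c^2 - c - 3 ≠ 0; add k_9 = bc + 3c^7 + c^6 - 2c^4 + 3c^3 + c^2 - c - 3 to the basis.

S(h_3,k_7): lcm = ab^2c. S = -2abc^3 + abc^2 + 2abc - 2ab - ac^5 - ac^3 - 2ac^2 + 3ac - 2b^2c + 2b^2 + 2bc^2 - 3bc + b.
  reduce S modulo (h_1, h_2, h_3, k_4, k_5, k_6, k_7, k_8, k_9):
  remainder -3b - 3c^8 - 2c^7 - 2c^6 + 3c^4 - 2c^2 - c + 3 ≠ 0; add k_10 = -3b - 3c^8 - 2c^7 - 2c^6 + 3c^4 - 2c^2 - c + 3 to the basis.

S(h_3,k_8): lcm = abc^3. S = abc - ab - 3ac^6 + ac^5 - 3ac^4 - 3ac^3 - 3ac^2 + ac - 2bc^3 + 2bc^2 + 2c^4 - 3c^3 + c^2.
  reduce S modulo (h_1, h_2, h_3, k_4, k_5, k_6, k_7, k_8, k_9, k_10):
  remainder -2c^9 + c^8 + 2c^6 + 2c^5 + 3c^4 - c^2 + 1 ≠ 0; add k_11 = -2c^9 + c^8 + 2c^6 + 2c^5 + 3c^4 - c^2 + 1 to the basis.

The other S-polynomials (S(h_2,k_4), S(h_3,k_4), S(h_1,k_5), S(h_2,k_5), S(k_4,k_5), S(h_1,k_6), S(h_2,k_6), S(h_3,k_6), S(k_4,k_6), S(h_1,k_7), S(h_2,k_7), S(k_4,k_7), S(k_5,k_7), S(k_6,k_7), S(h_1,k_8), S(h_2,k_8), S(k_4,k_8), S(k_5,k_8), S(k_6,k_8), S(k_7,k_8), S(h_1,k_9), S(h_2,k_9), S(h_3,k_9), S(k_4,k_9), S(k_5,k_9), S(k_6,k_9), S(k_7,k_9), S(k_8,k_9), S(h_1,k_10), S(h_2,k_10), S(h_3,k_10), S(k_4,k_10), S(k_5,k_10), S(k_6,k_10), S(k_7,k_10), S(k_8,k_10), S(k_9,k_10), S(h_1,k_11), S(h_2,k_11), S(h_3,k_11), S(k_4,k_11), S(k_5,k_11), S(k_6,k_11), S(k_7,k_11), S(k_8,k_11), S(k_9,k_11), S(k_10,k_11)) all reduce to 0 modulo the current basis, so we have a Gröbner basis.
Inter-reduce: drop elements whose leading term is divisible by another's, tail-reduce, and make monic.
Reduced Gröbner basis: {a - c^8 - 3c^7 - 3c^6 + c^4 - 2c^2 + 2c + 3, b + c^8 + 3c^7 + 3c^6 - c^4 + 3c^2 - 2c - 1, c^9 + 3c^8 - c^6 - c^5 + 2c^4 - 3c^2 + 3}.

The bases are distinct; the ideals are different.
The choice of monomial ordering does not affect the verdict — as long as both bases are computed under the same ordering, their equality decides ideal equality.

No, the ideals differ.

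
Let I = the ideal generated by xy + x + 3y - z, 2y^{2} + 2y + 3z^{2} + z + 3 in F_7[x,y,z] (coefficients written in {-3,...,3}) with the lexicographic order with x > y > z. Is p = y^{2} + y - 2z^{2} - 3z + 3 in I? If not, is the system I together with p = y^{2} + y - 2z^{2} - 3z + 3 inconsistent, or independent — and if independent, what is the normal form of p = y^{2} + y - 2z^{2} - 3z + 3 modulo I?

Adjoining y^{2} + y - 2z^{2} - 3z + 3 makes the ideal the whole ring: the system is inconsistent.

First compute the reduced Gröbner basis of I by Buchberger's algorithm.
f_1 = xy + x + 3y - z, LT = xy.
f_2 = 2y^{2} + 2y + 3z^{2} + z + 3, LT = y^{2}.

S(f_1,f_2): lcm = xy^{2}. S = 2xz^{2} + 3xz + 2x + 3y^{2} - yz.
  leading term xz^{2}: no divisor's leading term divides it; move 2xz^{2} to the remainder.
  leading term xz: no divisor's leading term divides it; move 3xz to the remainder.
  leading term x: no divisor's leading term divides it; move 2x to the remainder.
  leading term y^{2}: subtract (-2)·f_2 from 3y^{2} - yz → -yz - 3y - z^{2} + 2z - 1
  leading term yz: no divisor's leading term divides it; move -yz to the remainder.
  leading term y: no divisor's leading term divides it; move -3y to the remainder.
  leading term z^{2}: no divisor's leading term divides it; move -z^{2} to the remainder.
  leading term z: no divisor's leading term divides it; move 2z to the remainder.
  leading term 1: no divisor's leading term divides it; move -1 to the remainder.
  remainder 2xz^{2} + 3xz + 2x - yz - 3y - z^{2} + 2z - 1 ≠ 0; add h_3 = 2xz^{2} + 3xz + 2x - yz - 3y - z^{2} + 2z - 1 to the basis.

The other S-polynomials (S(f_1,h_3), S(f_2,h_3)) all reduce to 0 modulo the current basis, so we have a Gröbner basis.
Inter-reduce: drop elements whose leading term is divisible by another's, tail-reduce, and make monic.
Reduced Gröbner basis: {xy + x + 3y - z, xz^{2} - 2xz + x + 3yz + 2y + 3z^{2} + z + 3, y^{2} + y - 2z^{2} - 3z - 2}.
Label its elements g_1 = xy + x + 3y - z, g_2 = xz^{2} - 2xz + x + 3yz + 2y + 3z^{2} + z + 3, g_3 = y^{2} + y - 2z^{2} - 3z - 2.

Reduce p = y^{2} + y - 2z^{2} - 3z + 3 modulo G:
  leading term y^{2}: subtract (1)·g_3 from y^{2} + y - 2z^{2} - 3z + 3 → -2
  leading term 1: no divisor's leading term divides it; move -2 to the remainder.
  normal form = -2.
The normal form is nonzero, so p ∉ I. Since p minus its normal form lies in I, I + (p) = I + (r) where r = -2; decide whether this ideal is the whole ring.
Here r = -2 is a nonzero constant, hence a unit: 1 ∈ I + (p), the Gröbner basis of I + (p) is {1}, and the enlarged system has no common solution — adjoining p is inconsistent.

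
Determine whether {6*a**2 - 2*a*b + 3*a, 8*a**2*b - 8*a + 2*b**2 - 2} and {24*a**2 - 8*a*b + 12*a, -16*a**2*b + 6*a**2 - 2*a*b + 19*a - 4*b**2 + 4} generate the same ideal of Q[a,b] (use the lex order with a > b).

Yes, the ideals are equal.

Two ideals are equal iff their reduced Gröbner bases coincide (the reduced basis is unique for a fixed ordering).
Buchberger on the first generating set:
f_1 = 6*a**2 - 2*a*b + 3*a, LT = a**2.
f_2 = 8*a**2*b - 8*a + 2*b**2 - 2, LT = a**2*b.

S(f_1,f_2): lcm = a**2*b. S = -1/3*a*b**2 + 1/2*a*b + a - 1/4*b**2 + 1/4.
  reduce S modulo (f_1, f_2):
  remainder -1/3*a*b**2 + 1/2*a*b + a - 1/4*b**2 + 1/4 ≠ 0; add g_3 = -1/3*a*b**2 + 1/2*a*b + a - 1/4*b**2 + 1/4 to the basis.

S(f_1,g_3): lcm = a**2*b**2. S = 3/2*a**2*b + 3*a**2 - 1/3*a*b**3 - 1/4*a*b**2 + 3/4*a.
  reduce S modulo (f_1, f_2, g_3):
  remainder -9/8*a*b - 3/2*a + 1/4*b**3 + 3/16*b**2 - 1/4*b - 3/16 ≠ 0; add g_4 = -9/8*a*b - 3/2*a + 1/4*b**3 + 3/16*b**2 - 1/4*b - 3/16 to the basis.

S(g_3,g_4): lcm = a*b**2. S = -17/6*a*b - 3*a + 2/9*b**4 + 1/6*b**3 + 19/36*b**2 - 1/6*b - 3/4.
  reduce S modulo (f_1, f_2, g_3, g_4):
  remainder 7/9*a + 2/9*b**4 - 25/54*b**3 + 1/18*b**2 + 25/54*b - 5/18 ≠ 0; add g_5 = 7/9*a + 2/9*b**4 - 25/54*b**3 + 1/18*b**2 + 25/54*b - 5/18 to the basis.

S(f_2,g_5): lcm = a**2*b. S = -2/7*a*b**5 + 25/42*a*b**4 - 1/14*a*b**3 - 25/42*a*b**2 + 5/14*a*b - a + 1/4*b**2 - 1/4.
  reduce S modulo (f_1, f_2, g_3, g_4, g_5):
  remainder 3/14*b**5 - 9/56*b**4 - 3/8*b**3 + 9/14*b**2 + 9/56*b - 27/56 ≠ 0; add g_6 = 3/14*b**5 - 9/56*b**4 - 3/8*b**3 + 9/14*b**2 + 9/56*b - 27/56 to the basis.

The other S-polynomials (S(f_2,g_3), S(f_1,g_4), S(f_2,g_4), S(f_1,g_5), S(g_3,g_5), S(g_4,g_5), S(f_1,g_6), S(f_2,g_6), S(g_3,g_6), S(g_4,g_6), S(g_5,g_6)) all reduce to 0 modulo the current basis, so we have a Gröbner basis.
Inter-reduce: drop elements whose leading term is divisible by another's, tail-reduce, and make monic.
Reduced Gröbner basis: {a + 2/7*b**4 - 25/42*b**3 + 1/14*b**2 + 25/42*b - 5/14, b**5 - 3/4*b**4 - 7/4*b**3 + 3*b**2 + 3/4*b - 9/4}.

Buchberger on the second generating set:
h_1 = 24*a**2 - 8*a*b + 12*a, LT = a**2.
h_2 = -16*a**2*b + 6*a**2 - 2*a*b + 19*a - 4*b**2 + 4, LT = a**2*b.

S(h_1,h_2): lcm = a**2*b. S = 3/8*a**2 - 1/3*a*b**2 + 3/8*a*b + 19/16*a - 1/4*b**2 + 1/4.
  reduce S modulo (h_1, h_2):
  remainder -1/3*a*b**2 + 1/2*a*b + a - 1/4*b**2 + 1/4 ≠ 0; add k_3 = -1/3*a*b**2 + 1/2*a*b + a - 1/4*b**2 + 1/4 to the basis.

S(h_1,k_3): lcm = a**2*b**2. S = 3/2*a**2*b + 3*a**2 - 1/3*a*b**3 - 1/4*a*b**2 + 3/4*a.
  reduce S modulo (h_1, h_2, k_3):
  remainder -9/8*a*b - 3/2*a + 1/4*b**3 + 3/16*b**2 - 1/4*b - 3/16 ≠ 0; add k_4 = -9/8*a*b - 3/2*a + 1/4*b**3 + 3/16*b**2 - 1/4*b - 3/16 to the basis.

S(k_3,k_4): lcm = a*b**2. S = -17/6*a*b - 3*a + 2/9*b**4 + 1/6*b**3 + 19/36*b**2 - 1/6*b - 3/4.
  reduce S modulo (h_1, h_2, k_3, k_4):
  remainder 7/9*a + 2/9*b**4 - 25/54*b**3 + 1/18*b**2 + 25/54*b - 5/18 ≠ 0; add k_5 = 7/9*a + 2/9*b**4 - 25/54*b**3 + 1/18*b**2 + 25/54*b - 5/18 to the basis.

S(h_2,k_5): lcm = a**2*b. S = -3/8*a**2 - 2/7*a*b**5 + 25/42*a*b**4 - 1/14*a*b**3 - 25/42*a*b**2 + 27/56*a*b - 19/16*a + 1/4*b**2 - 1/4.
  reduce S modulo (h_1, h_2, k_3, k_4, k_5):
  remainder 3/14*b**5 - 9/56*b**4 - 3/8*b**3 + 9/14*b**2 + 9/56*b - 27/56 ≠ 0; add k_6 = 3/14*b**5 - 9/56*b**4 - 3/8*b**3 + 9/14*b**2 + 9/56*b - 27/56 to the basis.

The other S-polynomials (S(h_2,k_3), S(h_1,k_4), S(h_2,k_4), S(h_1,k_5), S(k_3,k_5), S(k_4,k_5), S(h_1,k_6), S(h_2,k_6), S(k_3,k_6), S(k_4,k_6), S(k_5,k_6)) all reduce to 0 modulo the current basis, so we have a Gröbner basis.
Inter-reduce: drop elements whose leading term is divisible by another's, tail-reduce, and make monic.
Reduced Gröbner basis: {a + 2/7*b**4 - 25/42*b**3 + 1/14*b**2 + 25/42*b - 5/14, b**5 - 3/4*b**4 - 7/4*b**3 + 3*b**2 + 3/4*b - 9/4}.

The two bases agree; hence the ideals are identical.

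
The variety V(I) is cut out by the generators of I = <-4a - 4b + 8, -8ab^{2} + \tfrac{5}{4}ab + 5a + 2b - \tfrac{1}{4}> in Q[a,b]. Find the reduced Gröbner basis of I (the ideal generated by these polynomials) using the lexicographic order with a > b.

G = {a + b - 2, b^{3} - \tfrac{69}{32}b^{2} - \tfrac{1}{16}b + \tfrac{39}{32}}

The reduced Gröbner basis is the canonical form of the ideal for this ordering.

f_1 = -4a - 4b + 8, LT = a.
f_2 = -8ab^{2} + \tfrac{5}{4}ab + 5a + 2b - \tfrac{1}{4}, LT = ab^{2}.

S(f_1,f_2): lcm = ab^{2}. S = \tfrac{5}{32}ab + \tfrac{5}{8}a + b^{3} - 2b^{2} + \tfrac{1}{4}b - \tfrac{1}{32}.
  leading term ab: subtract (-\tfrac{5}{128}b)·f_1 from \tfrac{5}{32}ab + \tfrac{5}{8}a + b^{3} - 2b^{2} + \tfrac{1}{4}b - \tfrac{1}{32} → \tfrac{5}{8}a + b^{3} - \tfrac{69}{32}b^{2} + \tfrac{9}{16}b - \tfrac{1}{32}
  leading term a: subtract (-\tfrac{5}{32})·f_1 from \tfrac{5}{8}a + b^{3} - \tfrac{69}{32}b^{2} + \tfrac{9}{16}b - \tfrac{1}{32} → b^{3} - \tfrac{69}{32}b^{2} - \tfrac{1}{16}b + \tfrac{39}{32}
  leading term b^{3}: no divisor's leading term divides it; move b^{3} to the remainder.
  leading term b^{2}: no divisor's leading term divides it; move -\tfrac{69}{32}b^{2} to the remainder.
  leading term b: no divisor's leading term divides it; move -\tfrac{1}{16}b to the remainder.
  leading term 1: no divisor's leading term divides it; move \tfrac{39}{32} to the remainder.
  remainder b^{3} - \tfrac{69}{32}b^{2} - \tfrac{1}{16}b + \tfrac{39}{32} ≠ 0; add g_3 = b^{3} - \tfrac{69}{32}b^{2} - \tfrac{1}{16}b + \tfrac{39}{32} to the basis.

The other S-polynomials (S(f_1,g_3), S(f_2,g_3)) all reduce to 0 modulo the current basis, so we have a Gröbner basis.
Inter-reduce: drop elements whose leading term is divisible by another's, tail-reduce, and make monic.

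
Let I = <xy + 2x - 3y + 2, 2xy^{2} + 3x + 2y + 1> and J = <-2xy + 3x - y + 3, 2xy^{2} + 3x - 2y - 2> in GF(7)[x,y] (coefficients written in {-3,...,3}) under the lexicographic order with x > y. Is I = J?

No, the ideals differ.

Since reduced Gröbner bases are canonical representatives of ideals under a given ordering, it suffices to compute and compare them.
Buchberger on the first generating set:
f_1 = xy + 2x - 3y + 2, LT = xy.
f_2 = 2xy^{2} + 3x + 2y + 1, LT = xy^{2}.

S(f_1,f_2): lcm = xy^{2}. S = 2xy + 2x - 3y^{2} + y + 3.
  leading term xy: subtract (2)·f_1 from 2xy + 2x - 3y^{2} + y + 3 → -2x - 3y^{2} - 1
  leading term x: no divisor's leading term divides it; move -2x to the remainder.
  leading term y^{2}: no divisor's leading term divides it; move -3y^{2} to the remainder.
  leading term 1: no divisor's leading term divides it; move -1 to the remainder.
  remainder -2x - 3y^{2} - 1 ≠ 0; add g_3 = -2x - 3y^{2} - 1 to the basis.

S(f_1,g_3): lcm = xy. S = 2x + 2y^{3} + 2.
  leading term x: subtract (-1)·g_3 from 2x + 2y^{3} + 2 → 2y^{3} - 3y^{2} + 1
  leading term y^{3}: no divisor's leading term divides it; move 2y^{3} to the remainder.
  leading term y^{2}: no divisor's leading term divides it; move -3y^{2} to the remainder.
  leading term 1: no divisor's leading term divides it; move 1 to the remainder.
  remainder 2y^{3} - 3y^{2} + 1 ≠ 0; add g_4 = 2y^{3} - 3y^{2} + 1 to the basis.

The other S-polynomials (S(f_2,g_3), S(f_1,g_4), S(f_2,g_4), S(g_3,g_4)) all reduce to 0 modulo the current basis, so we have a Gröbner basis.
Inter-reduce: drop elements whose leading term is divisible by another's, tail-reduce, and make monic.
Reduced Gröbner basis: {x - 2y^{2} - 3, y^{3} + 2y^{2} - 3}.

Buchberger on the second generating set:
h_1 = -2xy + 3x - y + 3, LT = xy.
h_2 = 2xy^{2} + 3x - 2y - 2, LT = xy^{2}.

S(h_1,h_2): lcm = xy^{2}. S = 2xy + 2x - 3y^{2} + 3y + 1.
  leading term xy: subtract (-1)·h_1 from 2xy + 2x - 3y^{2} + 3y + 1 → -2x - 3y^{2} + 2y - 3
  leading term x: no divisor's leading term divides it; move -2x to the remainder.
  leading term y^{2}: no divisor's leading term divides it; move -3y^{2} to the remainder.
  leading term y: no divisor's leading term divides it; move 2y to the remainder.
  leading term 1: no divisor's leading term divides it; move -3 to the remainder.
  remainder -2x - 3y^{2} + 2y - 3 ≠ 0; add k_3 = -2x - 3y^{2} + 2y - 3 to the basis.

S(h_1,k_3): lcm = xy. S = 2x + 2y^{3} + y^{2} - y + 2.
  leading term x: subtract (-1)·k_3 from 2x + 2y^{3} + y^{2} - y + 2 → 2y^{3} - 2y^{2} + y - 1
  leading term y^{3}: no divisor's leading term divides it; move 2y^{3} to the remainder.
  leading term y^{2}: no divisor's leading term divides it; move -2y^{2} to the remainder.
  leading term y: no divisor's leading term divides it; move y to the remainder.
  leading term 1: no divisor's leading term divides it; move -1 to the remainder.
  remainder 2y^{3} - 2y^{2} + y - 1 ≠ 0; add k_4 = 2y^{3} - 2y^{2} + y - 1 to the basis.

The other S-polynomials (S(h_2,k_3), S(h_1,k_4), S(h_2,k_4), S(k_3,k_4)) all reduce to 0 modulo the current basis, so we have a Gröbner basis.
Inter-reduce: drop elements whose leading term is divisible by another's, tail-reduce, and make monic.
Reduced Gröbner basis: {x - 2y^{2} - y - 2, y^{3} - y^{2} - 3y + 3}.

These differ, so the ideals are not equal.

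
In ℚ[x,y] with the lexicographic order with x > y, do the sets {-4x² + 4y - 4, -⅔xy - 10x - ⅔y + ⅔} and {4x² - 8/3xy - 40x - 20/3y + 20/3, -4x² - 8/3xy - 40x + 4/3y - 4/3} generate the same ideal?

Two ideals are equal iff their reduced Gröbner bases coincide (the reduced basis is unique for a fixed ordering).
Buchberger on the first generating set:
f_1 = -4x² + 4y - 4, LT = x².
f_2 = -⅔xy - 10x - ⅔y + ⅔, LT = xy.

S(f_1,f_2): lcm = x²y. S = -15x² - xy + x - y² + y.
  leading term x²: subtract (15/4)·f_1 from -15x² - xy + x - y² + y → -xy + x - y² - 14y + 15
  leading term xy: subtract (3/2)·f_2 from -xy + x - y² - 14y + 15 → 16x - y² - 13y + 14
  leading term x: no divisor's leading term divides it; move 16x to the remainder.
  leading term y²: no divisor's leading term divides it; move -y² to the remainder.
  leading term y: no divisor's leading term divides it; move -13y to the remainder.
  leading term 1: no divisor's leading term divides it; move 14 to the remainder.
  remainder 16x - y² - 13y + 14 ≠ 0; add g_3 = 16x - y² - 13y + 14 to the basis.

S(f_2,g_3): lcm = xy. S = 15x + 1/16y³ + 13/16y² + ⅛y - 1.
  leading term x: subtract (15/16)·g_3 from 15x + 1/16y³ + 13/16y² + ⅛y - 1 → 1/16y³ + 7/4y² + 197/16y - 113/8
  leading term y³: no divisor's leading term divides it; move 1/16y³ to the remainder.
  leading term y²: no divisor's leading term divides it; move 7/4y² to the remainder.
  leading term y: no divisor's leading term divides it; move 197/16y to the remainder.
  leading term 1: no divisor's leading term divides it; move -113/8 to the remainder.
  remainder 1/16y³ + 7/4y² + 197/16y - 113/8 ≠ 0; add g_4 = 1/16y³ + 7/4y² + 197/16y - 113/8 to the basis.

The other S-polynomials (S(f_1,g_3), S(f_1,g_4), S(f_2,g_4), S(g_3,g_4)) all reduce to 0 modulo the current basis, so we have a Gröbner basis.
Inter-reduce: drop elements whose leading term is divisible by another's, tail-reduce, and make monic.
Reduced Gröbner basis: {x - 1/16y² - 13/16y + ⅞, y³ + 28y² + 197y - 226}.

Buchberger on the second generating set:
h_1 = 4x² - 8/3xy - 40x - 20/3y + 20/3, LT = x².
h_2 = -4x² - 8/3xy - 40x + 4/3y - 4/3, LT = x².

S(h_1,h_2): lcm = x². S = -4/3xy - 20x - 4/3y + 4/3.
  leading term xy: no divisor's leading term divides it; move -4/3xy to the remainder.
  leading term x: no divisor's leading term divides it; move -20x to the remainder.
  leading term y: no divisor's leading term divides it; move -4/3y to the remainder.
  leading term 1: no divisor's leading term divides it; move 4/3 to the remainder.
  remainder -4/3xy - 20x - 4/3y + 4/3 ≠ 0; add k_3 = -4/3xy - 20x - 4/3y + 4/3 to the basis.

S(h_1,k_3): lcm = x²y. S = -15x² - ⅔xy² - 11xy + x - 5/3y² + 5/3y.
  leading term x²: subtract (-15/4)·h_1 from -15x² - ⅔xy² - 11xy + x - 5/3y² + 5/3y → -⅔xy² - 21xy - 149x - 5/3y² - 70/3y + 25
  leading term xy²: subtract (½y)·k_3 from -⅔xy² - 21xy - 149x - 5/3y² - 70/3y + 25 → -11xy - 149x - y² - 24y + 25
  leading term xy: subtract (33/4)·k_3 from -11xy - 149x - y² - 24y + 25 → 16x - y² - 13y + 14
  leading term x: no divisor's leading term divides it; move 16x to the remainder.
  leading term y²: no divisor's leading term divides it; move -y² to the remainder.
  leading term y: no divisor's leading term divides it; move -13y to the remainder.
  leading term 1: no divisor's leading term divides it; move 14 to the remainder.
  remainder 16x - y² - 13y + 14 ≠ 0; add k_4 = 16x - y² - 13y + 14 to the basis.

S(k_3,k_4): lcm = xy. S = 15x + 1/16y³ + 13/16y² + ⅛y - 1.
  leading term x: subtract (15/16)·k_4 from 15x + 1/16y³ + 13/16y² + ⅛y - 1 → 1/16y³ + 7/4y² + 197/16y - 113/8
  leading term y³: no divisor's leading term divides it; move 1/16y³ to the remainder.
  leading term y²: no divisor's leading term divides it; move 7/4y² to the remainder.
  leading term y: no divisor's leading term divides it; move 197/16y to the remainder.
  leading term 1: no divisor's leading term divides it; move -113/8 to the remainder.
  remainder 1/16y³ + 7/4y² + 197/16y - 113/8 ≠ 0; add k_5 = 1/16y³ + 7/4y² + 197/16y - 113/8 to the basis.

The other S-polynomials (S(h_2,k_3), S(h_1,k_4), S(h_2,k_4), S(h_1,k_5), S(h_2,k_5), S(k_3,k_5), S(k_4,k_5)) all reduce to 0 modulo the current basis, so we have a Gröbner basis.
Inter-reduce: drop elements whose leading term is divisible by another's, tail-reduce, and make monic.
Reduced Gröbner basis: {x - 1/16y² - 13/16y + ⅞, y³ + 28y² + 197y - 226}.

Same reduced basis, so the two generating sets span the same ideal.

Yes, the ideals are equal.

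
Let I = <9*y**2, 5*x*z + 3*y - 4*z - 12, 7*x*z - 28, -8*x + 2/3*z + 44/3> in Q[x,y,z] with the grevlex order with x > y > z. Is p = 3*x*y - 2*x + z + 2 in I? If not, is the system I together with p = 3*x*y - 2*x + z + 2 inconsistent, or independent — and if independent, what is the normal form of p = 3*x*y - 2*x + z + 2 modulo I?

3*x*y - 2*x + z + 2 lies in I (it reduces to 0).

First compute the reduced Gröbner basis of I by Buchberger's algorithm.
f_1 = 9*y**2, LT = y**2.
f_2 = 5*x*z + 3*y - 4*z - 12, LT = x*z.
f_3 = 7*x*z - 28, LT = x*z.
f_4 = -8*x + 2/3*z + 44/3, LT = x.

S(f_1,f_2): leading monomials are coprime, so the S-polynomial reduces to 0 (Buchberger's first criterion).
S(f_1,f_3): leading monomials are coprime, so the S-polynomial reduces to 0 (Buchberger's first criterion).
S(f_1,f_4): leading monomials are coprime, so the S-polynomial reduces to 0 (Buchberger's first criterion).
S(f_2,f_3): lcm = x*z. S = 3/5*y - 4/5*z + 8/5.
  leading term y: no divisor's leading term divides it; move 3/5*y to the remainder.
  leading term z: no divisor's leading term divides it; move -4/5*z to the remainder.
  leading term 1: no divisor's leading term divides it; move 8/5 to the remainder.
  remainder 3/5*y - 4/5*z + 8/5 ≠ 0; add h_5 = 3/5*y - 4/5*z + 8/5 to the basis.

S(f_2,f_4): lcm = x*z. S = 1/12*z**2 + 3/5*y + 31/30*z - 12/5.
  leading term z**2: no divisor's leading term divides it; move 1/12*z**2 to the remainder.
  leading term y: subtract (1)·h_5 from 3/5*y + 31/30*z - 12/5 → 11/6*z - 4
  leading term z: no divisor's leading term divides it; move 11/6*z to the remainder.
  leading term 1: no divisor's leading term divides it; move -4 to the remainder.
  remainder 1/12*z**2 + 11/6*z - 4 ≠ 0; add h_6 = 1/12*z**2 + 11/6*z - 4 to the basis.

S(f_3,f_4): lcm = x*z. S = 1/12*z**2 + 11/6*z - 4.
  leading term z**2: subtract (1)·h_6 from 1/12*z**2 + 11/6*z - 4 → 0
  remainder 0.

S(f_1,h_5): lcm = y**2. S = 4/3*y*z - 8/3*y.
  leading term y*z: subtract (20/9*z)·h_5 from 4/3*y*z - 8/3*y → 16/9*z**2 - 8/3*y - 32/9*z
  leading term z**2: subtract (64/3)·h_6 from 16/9*z**2 - 8/3*y - 32/9*z → -8/3*y - 128/3*z + 256/3
  leading term y: subtract (-40/9)·h_5 from -8/3*y - 128/3*z + 256/3 → -416/9*z + 832/9
  leading term z: no divisor's leading term divides it; move -416/9*z to the remainder.
  leading term 1: no divisor's leading term divides it; move 832/9 to the remainder.
  remainder -416/9*z + 832/9 ≠ 0; add h_7 = -416/9*z + 832/9 to the basis.

S(f_2,h_5): leading monomials are coprime, so the S-polynomial reduces to 0 (Buchberger's first criterion).
S(f_3,h_5): leading monomials are coprime, so the S-polynomial reduces to 0 (Buchberger's first criterion).
S(f_4,h_5): leading monomials are coprime, so the S-polynomial reduces to 0 (Buchberger's first criterion).
S(f_1,h_6): leading monomials are coprime, so the S-polynomial reduces to 0 (Buchberger's first criterion).
S(f_2,h_6): lcm = x*z**2. S = -22*x*z + 3/5*y*z - 4/5*z**2 + 48*x - 12/5*z.
  leading term x*z: subtract (-22/5)·f_2 from -22*x*z + 3/5*y*z - 4/5*z**2 + 48*x - 12/5*z → 3/5*y*z - 4/5*z**2 + 48*x + 66/5*y - 20*z - 264/5
  leading term y*z: subtract (z)·h_5 from 3/5*y*z - 4/5*z**2 + 48*x + 66/5*y - 20*z - 264/5 → 48*x + 66/5*y - 108/5*z - 264/5
  leading term x: subtract (-6)·f_4 from 48*x + 66/5*y - 108/5*z - 264/5 → 66/5*y - 88/5*z + 176/5
  leading term y: subtract (22)·h_5 from 66/5*y - 88/5*z + 176/5 → 0
  remainder 0.

S(f_3,h_6): lcm = x*z**2. S = -22*x*z + 48*x - 4*z.
  leading term x*z: subtract (-22/5)·f_2 from -22*x*z + 48*x - 4*z → 48*x + 66/5*y - 108/5*z - 264/5
  leading term x: subtract (-6)·f_4 from 48*x + 66/5*y - 108/5*z - 264/5 → 66/5*y - 88/5*z + 176/5
  leading term y: subtract (22)·h_5 from 66/5*y - 88/5*z + 176/5 → 0
  remainder 0.

S(f_4,h_6): leading monomials are coprime, so the S-polynomial reduces to 0 (Buchberger's first criterion).
S(h_5,h_6): leading monomials are coprime, so the S-polynomial reduces to 0 (Buchberger's first criterion).
S(f_1,h_7): leading monomials are coprime, so the S-polynomial reduces to 0 (Buchberger's first criterion).
S(f_2,h_7): lcm = x*z. S = 2*x + 3/5*y - 4/5*z - 12/5.
  leading term x: subtract (-1/4)·f_4 from 2*x + 3/5*y - 4/5*z - 12/5 → 3/5*y - 19/30*z + 19/15
  leading term y: subtract (1)·h_5 from 3/5*y - 19/30*z + 19/15 → 1/6*z - 1/3
  leading term z: subtract (-3/832)·h_7 from 1/6*z - 1/3 → 0
  remainder 0.

S(f_3,h_7): lcm = x*z. S = 2*x - 4.
  leading term x: subtract (-1/4)·f_4 from 2*x - 4 → 1/6*z - 1/3
  leading term z: subtract (-3/832)·h_7 from 1/6*z - 1/3 → 0
  remainder 0.

S(f_4,h_7): leading monomials are coprime, so the S-polynomial reduces to 0 (Buchberger's first criterion).
S(h_5,h_7): leading monomials are coprime, so the S-polynomial reduces to 0 (Buchberger's first criterion).
S(h_6,h_7): lcm = z**2. S = 24*z - 48.
  leading term z: subtract (-27/52)·h_7 from 24*z - 48 → 0
  remainder 0.

Every S-polynomial of the final basis reduces to 0, so we have a Gröbner basis.
Inter-reduce: drop elements whose leading term is divisible by another's, tail-reduce, and make monic.
Reduced Gröbner basis: {x - 2, y, z - 2}.
Label its elements g_1 = x - 2, g_2 = y, g_3 = z - 2.

Reduce p = 3*x*y - 2*x + z + 2 modulo G:
  leading term x*y: subtract (3*y)·g_1 from 3*x*y - 2*x + z + 2 → -2*x + 6*y + z + 2
  leading term x: subtract (-2)·g_1 from -2*x + 6*y + z + 2 → 6*y + z - 2
  leading term y: subtract (6)·g_2 from 6*y + z - 2 → z - 2
  leading term z: subtract (1)·g_3 from z - 2 → 0
  normal form = 0.
Since the normal form is 0, p ∈ I.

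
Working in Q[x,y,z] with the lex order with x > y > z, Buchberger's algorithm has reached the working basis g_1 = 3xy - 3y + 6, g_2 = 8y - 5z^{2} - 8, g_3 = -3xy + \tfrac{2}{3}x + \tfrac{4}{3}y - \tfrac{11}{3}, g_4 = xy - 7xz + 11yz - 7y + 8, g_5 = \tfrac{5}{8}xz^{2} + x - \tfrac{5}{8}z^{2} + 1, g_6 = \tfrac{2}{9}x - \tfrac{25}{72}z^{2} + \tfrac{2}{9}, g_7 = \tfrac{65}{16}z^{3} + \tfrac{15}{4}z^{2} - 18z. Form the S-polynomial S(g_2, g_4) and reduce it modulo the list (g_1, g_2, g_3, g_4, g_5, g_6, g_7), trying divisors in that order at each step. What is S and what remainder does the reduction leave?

lcm(LM(g_2), LM(g_4)) = xy.
S = (lcm/LT(g_2))·g_2 − (lcm/LT(g_4))·g_4 = -\tfrac{5}{8}xz^{2} + 7xz - x - 11yz + 7y - 8.
Reduce S modulo (g_1, g_2, g_3, g_4, g_5, g_6, g_7) in that order:
  leading term xz^{2}: subtract (-1)·g_5 from -\tfrac{5}{8}xz^{2} + 7xz - x - 11yz + 7y - 8 → 7xz - 11yz + 7y - \tfrac{5}{8}z^{2} - 7
  leading term xz: subtract (\tfrac{63}{2}z)·g_6 from 7xz - 11yz + 7y - \tfrac{5}{8}z^{2} - 7 → -11yz + 7y + \tfrac{175}{16}z^{3} - \tfrac{5}{8}z^{2} - 7z - 7
  leading term yz: subtract (-\tfrac{11}{8}z)·g_2 from -11yz + 7y + \tfrac{175}{16}z^{3} - \tfrac{5}{8}z^{2} - 7z - 7 → 7y + \tfrac{65}{16}z^{3} - \tfrac{5}{8}z^{2} - 18z - 7
  leading term y: subtract (\tfrac{7}{8})·g_2 from 7y + \tfrac{65}{16}z^{3} - \tfrac{5}{8}z^{2} - 18z - 7 → \tfrac{65}{16}z^{3} + \tfrac{15}{4}z^{2} - 18z
  leading term z^{3}: subtract (1)·g_7 from \tfrac{65}{16}z^{3} + \tfrac{15}{4}z^{2} - 18z → 0
The remainder is 0, so this S-polynomial contributes no new basis element.

S(g_2, g_4) = -\tfrac{5}{8}xz^{2} + 7xz - x - 11yz + 7y - 8; remainder on division = 0.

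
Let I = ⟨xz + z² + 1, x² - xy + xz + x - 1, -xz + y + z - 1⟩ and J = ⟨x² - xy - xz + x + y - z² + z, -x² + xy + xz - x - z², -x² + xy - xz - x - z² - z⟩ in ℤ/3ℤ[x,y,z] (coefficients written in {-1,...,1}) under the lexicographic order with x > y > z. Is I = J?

No, the ideals differ.

Equality of ideals is decidable: compute both reduced Gröbner bases (unique for the ordering) and check whether they agree.
Buchberger on the first generating set:
f_1 = xz + z² + 1, LT = xz.
f_2 = x² - xy + xz + x - 1, LT = x².
f_3 = -xz + y + z - 1, LT = xz.

S(f_1,f_2): lcm = x²z. S = xyz - xz + x + z.
  leading term xyz: subtract (y)·f_1 from xyz - xz + x + z → -xz + x - yz² - y + z
  leading term xz: subtract (-1)·f_1 from -xz + x - yz² - y + z → x - yz² - y + z² + z + 1
  leading term x: no divisor's leading term divides it; move x to the remainder.
  leading term yz²: no divisor's leading term divides it; move -yz² to the remainder.
  leading term y: no divisor's leading term divides it; move -y to the remainder.
  leading term z²: no divisor's leading term divides it; move z² to the remainder.
  leading term z: no divisor's leading term divides it; move z to the remainder.
  leading term 1: no divisor's leading term divides it; move 1 to the remainder.
  remainder x - yz² - y + z² + z + 1 ≠ 0; add g_4 = x - yz² - y + z² + z + 1 to the basis.

S(f_1,f_3): lcm = xz. S = y + z² + z.
  leading term y: no divisor's leading term divides it; move y to the remainder.
  leading term z²: no divisor's leading term divides it; move z² to the remainder.
  leading term z: no divisor's leading term divides it; move z to the remainder.
  remainder y + z² + z ≠ 0; add g_5 = y + z² + z to the basis.

S(f_2,f_3): lcm = x²z. S = -xyz + xy + xz² - xz - x - z.
  leading term xyz: subtract (-y)·f_1 from -xyz + xy + xz² - xz - x - z → xy + xz² - xz - x + yz² + y - z
  leading term xy: subtract (y)·g_4 from xy + xz² - xz - x + yz² + y - z → xz² - xz - x + y²z² + y² - yz - z
  leading term xz²: subtract (z)·f_1 from xz² - xz - x + y²z² + y² - yz - z → -xz - x + y²z² + y² - yz - z³ + z
  leading term xz: subtract (-1)·f_1 from -xz - x + y²z² + y² - yz - z³ + z → -x + y²z² + y² - yz - z³ + z² + z + 1
  leading term x: subtract (-1)·g_4 from -x + y²z² + y² - yz - z³ + z² + z + 1 → y²z² + y² - yz² - yz - y - z³ - z² - z - 1
  leading term y²z²: subtract (yz²)·g_5 from y²z² + y² - yz² - yz - y - z³ - z² - z - 1 → y² - yz⁴ - yz³ - yz² - yz - y - z³ - z² - z - 1
  leading term y²: subtract (y)·g_5 from y² - yz⁴ - yz³ - yz² - yz - y - z³ - z² - z - 1 → -yz⁴ - yz³ + yz² + yz - y - z³ - z² - z - 1
  leading term yz⁴: subtract (-z⁴)·g_5 from -yz⁴ - yz³ + yz² + yz - y - z³ - z² - z - 1 → -yz³ + yz² + yz - y + z⁶ + z⁵ - z³ - z² - z - 1
  leading term yz³: subtract (-z³)·g_5 from -yz³ + yz² + yz - y + z⁶ + z⁵ - z³ - z² - z - 1 → yz² + yz - y + z⁶ - z⁵ + z⁴ - z³ - z² - z - 1
  leading term yz²: subtract (z²)·g_5 from yz² + yz - y + z⁶ - z⁵ + z⁴ - z³ - z² - z - 1 → yz - y + z⁶ - z⁵ + z³ - z² - z - 1
  leading term yz: subtract (z)·g_5 from yz - y + z⁶ - z⁵ + z³ - z² - z - 1 → -y + z⁶ - z⁵ + z² - z - 1
  leading term y: subtract (-1)·g_5 from -y + z⁶ - z⁵ + z² - z - 1 → z⁶ - z⁵ - z² - 1
  leading term z⁶: no divisor's leading term divides it; move z⁶ to the remainder.
  leading term z⁵: no divisor's leading term divides it; move -z⁵ to the remainder.
  leading term z²: no divisor's leading term divides it; move -z² to the remainder.
  leading term 1: no divisor's leading term divides it; move -1 to the remainder.
  remainder z⁶ - z⁵ - z² - 1 ≠ 0; add g_6 = z⁶ - z⁵ - z² - 1 to the basis.

S(f_1,g_4): lcm = xz. S = yz³ + yz - z³ - z + 1.
  leading term yz³: subtract (z³)·g_5 from yz³ + yz - z³ - z + 1 → yz - z⁵ - z⁴ - z³ - z + 1
  leading term yz: subtract (z)·g_5 from yz - z⁵ - z⁴ - z³ - z + 1 → -z⁵ - z⁴ + z³ - z² - z + 1
  leading term z⁵: no divisor's leading term divides it; move -z⁵ to the remainder.
  leading term z⁴: no divisor's leading term divides it; move -z⁴ to the remainder.
  leading term z³: no divisor's leading term divides it; move z³ to the remainder.
  leading term z²: no divisor's leading term divides it; move -z² to the remainder.
  leading term z: no divisor's leading term divides it; move -z to the remainder.
  leading term 1: no divisor's leading term divides it; move 1 to the remainder.
  remainder -z⁵ - z⁴ + z³ - z² - z + 1 ≠ 0; add g_7 = -z⁵ - z⁴ + z³ - z² - z + 1 to the basis.

The other S-polynomials (S(f_2,g_4), S(f_3,g_4), S(f_1,g_5), S(f_2,g_5), S(f_3,g_5), S(g_4,g_5), S(f_1,g_6), S(f_2,g_6), S(f_3,g_6), S(g_4,g_6), S(g_5,g_6), S(f_1,g_7), S(f_2,g_7), S(f_3,g_7), S(g_4,g_7), S(g_5,g_7), S(g_6,g_7)) all reduce to 0 modulo the current basis, so we have a Gröbner basis.
Inter-reduce: drop elements whose leading term is divisible by another's, tail-reduce, and make monic.
Reduced Gröbner basis: {x + z⁴ + z³ - z² - z + 1, y + z² + z, z⁵ + z⁴ - z³ + z² + z - 1}.

Buchberger on the second generating set:
h_1 = x² - xy - xz + x + y - z² + z, LT = x².
h_2 = -x² + xy + xz - x - z², LT = x².
h_3 = -x² + xy - xz - x - z² - z, LT = x².

S(h_1,h_2): lcm = x². S = y + z² + z.
  leading term y: no divisor's leading term divides it; move y to the remainder.
  leading term z²: no divisor's leading term divides it; move z² to the remainder.
  leading term z: no divisor's leading term divides it; move z to the remainder.
  remainder y + z² + z ≠ 0; add k_4 = y + z² + z to the basis.

S(h_1,h_3): lcm = x². S = xz + y + z².
  leading term xz: no divisor's leading term divides it; move xz to the remainder.
  leading term y: subtract (1)·k_4 from y + z² → -z
  leading term z: no divisor's leading term divides it; move -z to the remainder.
  remainder xz - z ≠ 0; add k_5 = xz - z to the basis.

S(h_1,k_5): lcm = x²z. S = -xyz - xz² - xz + yz - z³ + z².
  leading term xyz: subtract (-xz)·k_4 from -xyz - xz² - xz + yz - z³ + z² → xz³ - xz + yz - z³ + z²
  leading term xz³: subtract (z²)·k_5 from xz³ - xz + yz - z³ + z² → -xz + yz + z²
  leading term xz: subtract (-1)·k_5 from -xz + yz + z² → yz + z² - z
  leading term yz: subtract (z)·k_4 from yz + z² - z → -z³ - z
  leading term z³: no divisor's leading term divides it; move -z³ to the remainder.
  leading term z: no divisor's leading term divides it; move -z to the remainder.
  remainder -z³ - z ≠ 0; add k_6 = -z³ - z to the basis.

The other S-polynomials (S(h_2,h_3), S(h_1,k_4), S(h_2,k_4), S(h_3,k_4), S(h_2,k_5), S(h_3,k_5), S(k_4,k_5), S(h_1,k_6), S(h_2,k_6), S(h_3,k_6), S(k_4,k_6), S(k_5,k_6)) all reduce to 0 modulo the current basis, so we have a Gröbner basis.
Inter-reduce: drop elements whose leading term is divisible by another's, tail-reduce, and make monic.
Reduced Gröbner basis: {x² + x - z², xz - z, y + z² + z, z³ + z}.

Since the reduced bases disagree, the two ideals are not the same.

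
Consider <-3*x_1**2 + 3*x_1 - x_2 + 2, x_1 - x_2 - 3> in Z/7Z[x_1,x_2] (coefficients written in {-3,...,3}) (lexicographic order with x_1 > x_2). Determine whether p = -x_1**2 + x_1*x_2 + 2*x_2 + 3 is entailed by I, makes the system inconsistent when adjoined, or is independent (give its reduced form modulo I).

First compute the reduced Gröbner basis of I by Buchberger's algorithm.
f_1 = -3*x_1**2 + 3*x_1 - x_2 + 2, LT = x_1**2.
f_2 = x_1 - x_2 - 3, LT = x_1.

S(f_1,f_2): lcm = x_1**2. S = x_1*x_2 + 2*x_1 - 2*x_2 - 3.
  reduce S modulo (f_1, f_2):
  remainder x_2**2 + 3*x_2 + 3 ≠ 0; add h_3 = x_2**2 + 3*x_2 + 3 to the basis.

The other S-polynomials (S(f_1,h_3), S(f_2,h_3)) all reduce to 0 modulo the current basis, so we have a Gröbner basis.
Inter-reduce: drop elements whose leading term is divisible by another's, tail-reduce, and make monic.
Reduced Gröbner basis: {x_1 - x_2 - 3, x_2**2 + 3*x_2 + 3}.
Label its elements g_1 = x_1 - x_2 - 3, g_2 = x_2**2 + 3*x_2 + 3.

Reduce p = -x_1**2 + x_1*x_2 + 2*x_2 + 3 modulo G:
  leading term x_1**2: subtract (-x_1)·g_1 from -x_1**2 + x_1*x_2 + 2*x_2 + 3 → -3*x_1 + 2*x_2 + 3
  leading term x_1: subtract (-3)·g_1 from -3*x_1 + 2*x_2 + 3 → -x_2 + 1
  leading term x_2: no divisor's leading term divides it; move -x_2 to the remainder.
  leading term 1: no divisor's leading term divides it; move 1 to the remainder.
  normal form = -x_2 + 1.
The normal form is nonzero, so p ∉ I. Since p minus its normal form lies in I, I + (p) = I + (r) where r = -x_2 + 1; decide whether this ideal is the whole ring.
Run Buchberger on G together with r (pairs among the g_i already reduce to 0 since G is a Gröbner basis):
g_1 = x_1 - x_2 - 3, LT = x_1.
g_2 = x_2**2 + 3*x_2 + 3, LT = x_2**2.
r = -x_2 + 1, LT = x_2.

The S-polynomials (S(g_1,g_2), S(g_1,r), S(g_2,r)) all reduce to 0 modulo the current basis, so we have a Gröbner basis.
Inter-reduce: drop elements whose leading term is divisible by another's, tail-reduce, and make monic.
Reduced Gröbner basis: {x_1 + 3, x_2 - 1}.
The reduced Gröbner basis of I + (p) is {x_1 + 3, x_2 - 1} ≠ {1}, a proper ideal, so the enlarged system stays consistent: p is independent of I, with normal form -x_2 + 1.

-x_1**2 + x_1*x_2 + 2*x_2 + 3 is independent of I; its normal form modulo I is -x_2 + 1.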